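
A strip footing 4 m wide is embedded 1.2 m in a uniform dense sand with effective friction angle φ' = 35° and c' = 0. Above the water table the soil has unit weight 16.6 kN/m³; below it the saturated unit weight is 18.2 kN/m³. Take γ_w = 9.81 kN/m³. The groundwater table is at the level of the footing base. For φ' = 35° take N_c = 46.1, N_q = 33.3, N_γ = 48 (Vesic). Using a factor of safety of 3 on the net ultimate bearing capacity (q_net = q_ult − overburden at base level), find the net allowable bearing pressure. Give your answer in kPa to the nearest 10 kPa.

Overburden at base level: q = 16.6 × 1.2 = 19.92 kPa.
Below the base the soil is submerged, so the ½γBN_γ term uses γ' = 18.2 − 9.81 = 8.39 kN/m³.
Surcharge term q·N_q = 19.92 × 33.3 = 663.34 kPa; self-weight term 0.5·γ·B·N_γ = 0.5 × 8.39 × 4 × 48 = 805.44 kPa.
q_ult = 663.34 + 805.44 = 1468.8 kPa.
q_net = 1468.8 − 19.92 = 1448.9 kPa.
q_all(net) = 1448.9 / 3 = 482.95 kPa.

q_all(net) ≈ 480 kPa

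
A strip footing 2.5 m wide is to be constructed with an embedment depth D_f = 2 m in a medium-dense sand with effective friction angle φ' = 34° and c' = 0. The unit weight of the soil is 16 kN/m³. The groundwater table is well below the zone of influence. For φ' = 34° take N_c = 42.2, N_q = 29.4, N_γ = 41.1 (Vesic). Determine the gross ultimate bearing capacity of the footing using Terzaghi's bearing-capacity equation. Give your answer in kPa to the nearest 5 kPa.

q = γ·D_f = 16 × 2 = 32 kPa.
q·N_q = 32 × 29.4 = 940.8 kPa
0.5·γ·B·N_γ = 0.5 × 16 × 2.5 × 41.1 = 822 kPa
q_ult = 940.8 + 822 = 1762.8 kPa.

q_ult ≈ 1765 kPa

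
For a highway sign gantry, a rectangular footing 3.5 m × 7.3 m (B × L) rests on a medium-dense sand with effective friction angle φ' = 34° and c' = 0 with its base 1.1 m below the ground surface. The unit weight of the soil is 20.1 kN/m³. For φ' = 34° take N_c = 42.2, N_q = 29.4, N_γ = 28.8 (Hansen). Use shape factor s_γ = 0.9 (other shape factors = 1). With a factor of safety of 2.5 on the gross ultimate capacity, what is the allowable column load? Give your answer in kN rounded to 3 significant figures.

P_all ≈ 16000 kN

Effective surcharge at the founding depth q = γ·D_f = 20.1 × 1.1 = 22.11 kPa.
q_ult = q·N_q + 0.5·γ·B·N_γ·s_γ
     = 22.11 × 29.4 + 0.5 × 20.1 × 3.5 × 28.8 × 0.9
     = 650.03 + 911.74 = 1561.8 kPa.
Gross allowable pressure q_all = 1561.8 / 2.5 = 624.71 kPa.
Footing area = 25.55 m², so allowable column load = 624.71 × 25.55 = 15961 kN.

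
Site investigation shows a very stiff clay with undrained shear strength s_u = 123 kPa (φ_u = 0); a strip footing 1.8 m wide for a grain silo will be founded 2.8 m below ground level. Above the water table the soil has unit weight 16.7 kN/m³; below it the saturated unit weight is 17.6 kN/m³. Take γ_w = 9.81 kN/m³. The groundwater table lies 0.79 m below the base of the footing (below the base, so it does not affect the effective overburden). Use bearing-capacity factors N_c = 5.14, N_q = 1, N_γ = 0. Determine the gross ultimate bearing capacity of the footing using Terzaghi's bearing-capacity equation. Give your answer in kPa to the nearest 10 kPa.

q_ult ≈ 680 kPa

q = γ·D_f = 16.7 × 2.8 = 46.76 kPa.
c·N_c = 123 × 5.14 = 632.22 kPa
q·N_q = 46.76 × 1 = 46.76 kPa
q_ult = 632.22 + 46.76 = 678.98 kPa.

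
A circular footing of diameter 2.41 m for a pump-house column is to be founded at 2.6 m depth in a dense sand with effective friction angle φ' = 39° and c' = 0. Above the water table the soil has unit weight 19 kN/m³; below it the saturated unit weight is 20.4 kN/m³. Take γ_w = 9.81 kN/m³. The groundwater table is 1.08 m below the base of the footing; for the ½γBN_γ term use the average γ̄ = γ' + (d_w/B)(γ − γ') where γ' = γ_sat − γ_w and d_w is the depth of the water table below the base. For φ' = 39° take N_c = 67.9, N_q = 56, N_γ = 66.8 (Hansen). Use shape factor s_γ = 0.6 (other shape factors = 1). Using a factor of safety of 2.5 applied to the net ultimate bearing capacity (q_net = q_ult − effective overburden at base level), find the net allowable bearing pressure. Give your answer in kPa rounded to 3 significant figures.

q_all(net) ≈ 1360 kPa

Overburden at base level: q = 19 × 2.6 = 49.4 kPa.
The water table is 1.08 m below the base (< B = 2.41 m), so the ½γBN_γ term uses γ̄ = γ' + (d_w/B)(γ − γ') = 10.59 + (1.08/2.41)(19 − 10.59) = 14.359 kN/m³.
Surcharge term q·N_q = 49.4 × 56 = 2766.4 kPa; self-weight term 0.5·γ·B·N_γ·s_γ = 0.5 × 14.359 × 2.41 × 66.8 × 0.6 = 693.48 kPa.
q_ult = 2766.4 + 693.48 = 3459.9 kPa.
Net ultimate: q_net = 3459.9 − 49.4 = 3410.5 kPa.
q_all(net) = 3410.5 / 2.5 = 1364.2 kPa.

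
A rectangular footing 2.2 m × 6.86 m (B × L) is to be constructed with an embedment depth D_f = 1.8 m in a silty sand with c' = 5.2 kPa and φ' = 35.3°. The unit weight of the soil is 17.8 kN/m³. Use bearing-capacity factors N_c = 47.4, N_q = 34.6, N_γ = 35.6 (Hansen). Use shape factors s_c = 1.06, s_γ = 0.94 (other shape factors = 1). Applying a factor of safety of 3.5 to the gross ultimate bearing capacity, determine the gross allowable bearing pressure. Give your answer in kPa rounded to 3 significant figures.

Effective surcharge at the founding depth q = γ·D_f = 17.8 × 1.8 = 32.04 kPa.
q_ult = c·N_c·s_c + q·N_q + 0.5·γ·B·N_γ·s_γ
     = 5.2 × 47.4 × 1.06 + 32.04 × 34.6 + 0.5 × 17.8 × 2.2 × 35.6 × 0.94
     = 261.27 + 1108.6 + 655.23 = 2025.1 kPa.
q_all = q_ult / FS = 2025.1 / 3.5 = 578.59 kPa.

q_all ≈ 579 kPa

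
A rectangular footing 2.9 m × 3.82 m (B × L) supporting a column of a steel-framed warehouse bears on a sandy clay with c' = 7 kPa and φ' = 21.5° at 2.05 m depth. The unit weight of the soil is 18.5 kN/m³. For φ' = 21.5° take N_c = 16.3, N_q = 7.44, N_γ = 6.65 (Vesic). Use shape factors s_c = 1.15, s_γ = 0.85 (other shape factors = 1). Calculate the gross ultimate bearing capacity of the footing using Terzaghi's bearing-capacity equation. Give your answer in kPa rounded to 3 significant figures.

q = γ·D_f = 18.5 × 2.05 = 37.925 kPa.
c·N_c·s_c = 7 × 16.3 × 1.15 = 131.22 kPa
q·N_q = 37.925 × 7.44 = 282.16 kPa
0.5·γ·B·N_γ·s_γ = 0.5 × 18.5 × 2.9 × 6.65 × 0.85 = 151.63 kPa
q_ult = 131.22 + 282.16 + 151.63 = 565.01 kPa.

q_ult ≈ 565 kPa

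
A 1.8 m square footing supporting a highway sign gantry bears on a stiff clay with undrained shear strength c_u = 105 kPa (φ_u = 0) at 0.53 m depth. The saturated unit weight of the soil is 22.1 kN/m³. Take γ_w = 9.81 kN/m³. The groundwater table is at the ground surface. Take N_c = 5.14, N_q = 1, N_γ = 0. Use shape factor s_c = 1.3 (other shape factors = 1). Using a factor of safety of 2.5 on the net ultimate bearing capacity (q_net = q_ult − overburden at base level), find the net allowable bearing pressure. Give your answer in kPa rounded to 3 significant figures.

γ' = 22.1 − 9.81 = 12.29 kN/m³ (submerged throughout). q = 12.29 × 0.53 = 6.5137 kPa.
c·N_c·s_c = 105 × 5.14 × 1.3 = 701.61 kPa
q·N_q = 6.5137 × 1 = 6.5137 kPa
q_ult = 701.61 + 6.5137 = 708.12 kPa.
q_net = 708.12 − 6.5137 = 701.61 kPa.
q_all(net) = 701.61 / 2.5 = 280.64 kPa.

q_all(net) ≈ 281 kPa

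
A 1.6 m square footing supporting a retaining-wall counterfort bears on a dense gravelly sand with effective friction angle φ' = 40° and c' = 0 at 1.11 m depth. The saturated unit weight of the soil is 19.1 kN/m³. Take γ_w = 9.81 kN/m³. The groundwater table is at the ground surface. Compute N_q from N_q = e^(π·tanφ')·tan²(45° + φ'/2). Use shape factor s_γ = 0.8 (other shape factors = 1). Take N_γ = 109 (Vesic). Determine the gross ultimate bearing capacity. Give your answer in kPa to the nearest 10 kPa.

tan40° = 0.8391, so N_q = e^(π×0.8391)·tan²(65°) = 13.959 × 4.599 = 64.2.
With the water table at the surface the whole profile is submerged: γ' = 19.1 − 9.81 = 9.29 kN/m³, so q = γ'·D_f = 10.312 kPa; the same γ' applies in the ½γBN_γ term.
q_ult = q·N_q + 0.5·γ·B·N_γ·s_γ
     = 10.312 × 64.195 + 0.5 × 9.29 × 1.6 × 109 × 0.8
     = 661.97 + 648.07 = 1310 kPa.

q_ult ≈ 1310 kPa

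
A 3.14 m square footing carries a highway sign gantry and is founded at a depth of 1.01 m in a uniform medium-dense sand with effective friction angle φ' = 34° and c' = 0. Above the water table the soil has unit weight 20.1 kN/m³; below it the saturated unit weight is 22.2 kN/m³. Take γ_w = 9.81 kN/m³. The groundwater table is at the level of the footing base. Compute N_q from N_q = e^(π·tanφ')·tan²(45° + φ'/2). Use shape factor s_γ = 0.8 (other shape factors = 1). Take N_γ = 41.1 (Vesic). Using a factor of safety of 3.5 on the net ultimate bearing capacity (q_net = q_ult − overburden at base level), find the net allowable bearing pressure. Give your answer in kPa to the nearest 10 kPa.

q_all(net) ≈ 350 kPa

N_q = e^(π·tan34°)·tan²(62°) = 29.44.
Effective surcharge at the founding depth q = γ·D_f = 20.1 × 1.01 = 20.301 kPa.
The water table coincides with the base, so in the self-weight term γ → γ' = 12.39 kN/m³.
q_ult = q·N_q + 0.5·γ·B·N_γ·s_γ
     = 20.301 × 29.44 + 0.5 × 12.39 × 3.14 × 41.1 × 0.8
     = 597.66 + 639.59 = 1237.2 kPa.
q_net = 1237.2 − 20.301 = 1216.9 kPa.
q_all(net) = 1216.9 / 3.5 = 347.7 kPa.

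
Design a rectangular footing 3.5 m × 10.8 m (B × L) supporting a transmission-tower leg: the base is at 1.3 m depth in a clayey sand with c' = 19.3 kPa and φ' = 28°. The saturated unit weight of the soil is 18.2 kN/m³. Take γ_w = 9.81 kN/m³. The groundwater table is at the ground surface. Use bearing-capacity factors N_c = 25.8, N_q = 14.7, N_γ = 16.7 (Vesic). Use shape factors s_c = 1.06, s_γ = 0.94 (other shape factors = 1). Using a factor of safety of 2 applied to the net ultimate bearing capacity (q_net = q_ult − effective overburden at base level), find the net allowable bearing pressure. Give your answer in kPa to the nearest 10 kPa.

q_all(net) ≈ 450 kPa

With the water table at the surface the whole profile is submerged: γ' = 18.2 − 9.81 = 8.39 kN/m³, so q = γ'·D_f = 10.907 kPa; the same γ' applies in the ½γBN_γ term.
q_ult = c·N_c·s_c + q·N_q + 0.5·γ·B·N_γ·s_γ
     = 19.3 × 25.8 × 1.06 + 10.907 × 14.7 + 0.5 × 8.39 × 3.5 × 16.7 × 0.94
     = 527.82 + 160.33 + 230.49 = 918.64 kPa.
Net ultimate: q_net = 918.64 − 10.907 = 907.73 kPa.
q_all(net) = 907.73 / 2 = 453.86 kPa.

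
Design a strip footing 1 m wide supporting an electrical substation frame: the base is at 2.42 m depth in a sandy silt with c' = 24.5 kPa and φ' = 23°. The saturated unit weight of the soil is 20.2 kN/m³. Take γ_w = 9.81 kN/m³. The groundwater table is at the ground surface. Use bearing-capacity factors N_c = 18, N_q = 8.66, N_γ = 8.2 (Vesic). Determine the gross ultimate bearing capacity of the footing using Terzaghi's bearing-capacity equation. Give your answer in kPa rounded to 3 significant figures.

Water table at ground surface, so effective unit weight γ' = 20.2 − 9.81 = 10.39 kN/m³ is used throughout; overburden q = 10.39 × 2.42 = 25.144 kPa; the same γ' applies in the ½γBN_γ term.
Cohesion term c·N_c = 24.5 × 18 = 441 kPa; surcharge term q·N_q = 25.144 × 8.66 = 217.75 kPa; self-weight term 0.5·γ·B·N_γ = 0.5 × 10.39 × 1 × 8.2 = 42.599 kPa.
q_ult = 441 + 217.75 + 42.599 = 701.34 kPa.

q_ult ≈ 701 kPa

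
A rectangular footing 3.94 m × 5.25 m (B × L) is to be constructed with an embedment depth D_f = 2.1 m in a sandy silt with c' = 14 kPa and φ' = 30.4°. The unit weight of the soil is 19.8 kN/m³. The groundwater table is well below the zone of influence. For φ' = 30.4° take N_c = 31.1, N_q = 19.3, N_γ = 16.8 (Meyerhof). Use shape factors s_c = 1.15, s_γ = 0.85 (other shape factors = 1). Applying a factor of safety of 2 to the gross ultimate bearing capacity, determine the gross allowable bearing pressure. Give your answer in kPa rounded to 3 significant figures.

Effective surcharge at the founding depth q = γ·D_f = 19.8 × 2.1 = 41.58 kPa.
q_ult = c·N_c·s_c + q·N_q + 0.5·γ·B·N_γ·s_γ
     = 14 × 31.1 × 1.15 + 41.58 × 19.3 + 0.5 × 19.8 × 3.94 × 16.8 × 0.85
     = 500.71 + 802.49 + 557.01 = 1860.2 kPa.
q_all = q_ult / FS = 1860.2 / 2 = 930.1 kPa.

q_all ≈ 930 kPa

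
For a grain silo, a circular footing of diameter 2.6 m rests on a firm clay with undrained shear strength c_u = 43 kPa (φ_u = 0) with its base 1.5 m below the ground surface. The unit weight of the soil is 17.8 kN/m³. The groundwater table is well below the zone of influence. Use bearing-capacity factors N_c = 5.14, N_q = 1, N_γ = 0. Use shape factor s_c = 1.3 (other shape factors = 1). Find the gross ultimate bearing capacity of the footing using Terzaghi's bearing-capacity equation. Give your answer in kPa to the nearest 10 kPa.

q = γ·D_f = 17.8 × 1.5 = 26.7 kPa.
c·N_c·s_c = 43 × 5.14 × 1.3 = 287.33 kPa
q·N_q = 26.7 × 1 = 26.7 kPa
q_ult = 287.33 + 26.7 = 314.03 kPa.

q_ult ≈ 310 kPa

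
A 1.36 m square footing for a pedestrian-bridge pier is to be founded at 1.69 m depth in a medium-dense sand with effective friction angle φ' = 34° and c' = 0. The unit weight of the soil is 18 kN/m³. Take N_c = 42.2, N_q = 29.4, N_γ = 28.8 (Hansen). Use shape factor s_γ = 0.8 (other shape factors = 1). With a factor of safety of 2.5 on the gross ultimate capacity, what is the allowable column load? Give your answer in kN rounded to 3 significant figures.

q = γ·D_f = 18 × 1.69 = 30.42 kPa.
q·N_q = 30.42 × 29.4 = 894.35 kPa
0.5·γ·B·N_γ·s_γ = 0.5 × 18 × 1.36 × 28.8 × 0.8 = 282.01 kPa
q_ult = 894.35 + 282.01 = 1176.4 kPa.
Gross allowable pressure q_all = 1176.4 / 2.5 = 470.54 kPa.
Footing area = 1.8496 m², so allowable column load = 470.54 × 1.8496 = 870.32 kN.

P_all ≈ 870 kN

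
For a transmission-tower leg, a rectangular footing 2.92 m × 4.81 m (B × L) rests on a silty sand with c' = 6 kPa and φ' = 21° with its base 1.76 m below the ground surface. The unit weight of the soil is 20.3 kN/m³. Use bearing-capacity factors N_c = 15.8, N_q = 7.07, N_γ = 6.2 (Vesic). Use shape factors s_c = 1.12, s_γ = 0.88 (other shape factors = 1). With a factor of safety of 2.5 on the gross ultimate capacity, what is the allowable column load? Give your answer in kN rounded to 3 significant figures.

q = γ·D_f = 20.3 × 1.76 = 35.728 kPa.
c·N_c·s_c = 6 × 15.8 × 1.12 = 106.18 kPa
q·N_q = 35.728 × 7.07 = 252.6 kPa
0.5·γ·B·N_γ·s_γ = 0.5 × 20.3 × 2.92 × 6.2 × 0.88 = 161.7 kPa
q_ult = 106.18 + 252.6 + 161.7 = 520.48 kPa.
Gross allowable pressure q_all = 520.48 / 2.5 = 208.19 kPa.
Footing area = 14.0452 m², so allowable column load = 208.19 × 14.0452 = 2924.1 kN.

P_all ≈ 2920 kN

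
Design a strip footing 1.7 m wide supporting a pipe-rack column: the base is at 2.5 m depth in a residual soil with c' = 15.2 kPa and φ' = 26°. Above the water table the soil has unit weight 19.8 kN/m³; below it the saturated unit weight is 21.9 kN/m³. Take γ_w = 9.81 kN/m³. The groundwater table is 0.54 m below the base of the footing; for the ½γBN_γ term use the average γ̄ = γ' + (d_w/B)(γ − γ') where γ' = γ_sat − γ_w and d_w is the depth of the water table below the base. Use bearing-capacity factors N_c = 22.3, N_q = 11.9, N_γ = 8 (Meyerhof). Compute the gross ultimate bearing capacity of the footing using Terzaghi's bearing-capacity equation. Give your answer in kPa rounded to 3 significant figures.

q_ult ≈ 1030 kPa

Effective surcharge at the founding depth q = γ·D_f = 19.8 × 2.5 = 49.5 kPa.
With d_w = 0.54 m < B, γ̄ = 12.09 + (0.54/1.7) × (19.8 − 12.09) = 14.539 kN/m³.
q_ult = c·N_c + q·N_q + 0.5·γ·B·N_γ
     = 15.2 × 22.3 + 49.5 × 11.9 + 0.5 × 14.539 × 1.7 × 8
     = 338.96 + 589.05 + 98.866 = 1026.9 kPa.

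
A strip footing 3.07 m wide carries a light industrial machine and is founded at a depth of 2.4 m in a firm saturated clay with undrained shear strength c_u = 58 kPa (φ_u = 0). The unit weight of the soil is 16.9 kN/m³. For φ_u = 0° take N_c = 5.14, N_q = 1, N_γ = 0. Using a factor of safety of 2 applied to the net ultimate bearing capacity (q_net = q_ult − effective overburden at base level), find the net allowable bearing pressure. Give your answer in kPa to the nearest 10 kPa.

q = γ·D_f = 16.9 × 2.4 = 40.56 kPa.
c·N_c = 58 × 5.14 = 298.12 kPa
q·N_q = 40.56 × 1 = 40.56 kPa
q_ult = 298.12 + 40.56 = 338.68 kPa.
Net ultimate: q_net = 338.68 − 40.56 = 298.12 kPa.
q_all(net) = 298.12 / 2 = 149.06 kPa.

q_all(net) ≈ 150 kPa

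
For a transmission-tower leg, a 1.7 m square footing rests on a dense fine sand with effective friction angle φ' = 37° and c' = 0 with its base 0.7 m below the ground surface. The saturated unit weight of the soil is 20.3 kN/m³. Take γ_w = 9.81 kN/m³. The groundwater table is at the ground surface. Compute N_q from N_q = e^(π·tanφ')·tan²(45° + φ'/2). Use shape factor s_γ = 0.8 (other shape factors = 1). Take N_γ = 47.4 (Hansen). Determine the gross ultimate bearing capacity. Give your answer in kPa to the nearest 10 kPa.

tan37° = 0.7536, so N_q = e^(π×0.7536)·tan²(63.5°) = 10.669 × 4.023 = 42.92.
Water table at ground surface, so effective unit weight γ' = 20.3 − 9.81 = 10.49 kN/m³ is used throughout; overburden q = 10.49 × 0.7 = 7.343 kPa; the same γ' applies in the ½γBN_γ term.
Surcharge term q·N_q = 7.343 × 42.92 = 315.16 kPa; self-weight term 0.5·γ·B·N_γ·s_γ = 0.5 × 10.49 × 1.7 × 47.4 × 0.8 = 338.11 kPa.
q_ult = 315.16 + 338.11 = 653.27 kPa.

q_ult ≈ 650 kPa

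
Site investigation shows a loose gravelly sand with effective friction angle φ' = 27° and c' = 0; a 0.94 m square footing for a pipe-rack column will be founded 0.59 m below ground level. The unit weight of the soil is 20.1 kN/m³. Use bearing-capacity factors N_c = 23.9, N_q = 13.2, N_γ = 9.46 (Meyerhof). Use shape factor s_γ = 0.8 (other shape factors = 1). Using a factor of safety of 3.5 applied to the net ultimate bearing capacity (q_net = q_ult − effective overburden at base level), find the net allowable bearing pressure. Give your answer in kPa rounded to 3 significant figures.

q_all(net) ≈ 61.8 kPa

Effective surcharge at the founding depth q = γ·D_f = 20.1 × 0.59 = 11.859 kPa.
q_ult = q·N_q + 0.5·γ·B·N_γ·s_γ
     = 11.859 × 13.2 + 0.5 × 20.1 × 0.94 × 9.46 × 0.8
     = 156.54 + 71.495 = 228.03 kPa.
Net ultimate: q_net = 228.03 − 11.859 = 216.17 kPa.
q_all(net) = 216.17 / 3.5 = 61.764 kPa.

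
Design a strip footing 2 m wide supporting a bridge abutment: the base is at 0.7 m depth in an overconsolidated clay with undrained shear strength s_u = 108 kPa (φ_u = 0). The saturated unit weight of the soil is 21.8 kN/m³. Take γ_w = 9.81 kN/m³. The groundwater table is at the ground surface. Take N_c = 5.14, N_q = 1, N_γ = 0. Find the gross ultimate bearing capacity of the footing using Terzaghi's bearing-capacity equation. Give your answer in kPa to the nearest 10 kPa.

q_ult ≈ 560 kPa

Water table at ground surface, so effective unit weight γ' = 21.8 − 9.81 = 11.99 kN/m³ is used throughout; overburden q = 11.99 × 0.7 = 8.393 kPa.
Cohesion term c·N_c = 108 × 5.14 = 555.12 kPa; surcharge term q·N_q = 8.393 × 1 = 8.393 kPa.
q_ult = 555.12 + 8.393 = 563.51 kPa.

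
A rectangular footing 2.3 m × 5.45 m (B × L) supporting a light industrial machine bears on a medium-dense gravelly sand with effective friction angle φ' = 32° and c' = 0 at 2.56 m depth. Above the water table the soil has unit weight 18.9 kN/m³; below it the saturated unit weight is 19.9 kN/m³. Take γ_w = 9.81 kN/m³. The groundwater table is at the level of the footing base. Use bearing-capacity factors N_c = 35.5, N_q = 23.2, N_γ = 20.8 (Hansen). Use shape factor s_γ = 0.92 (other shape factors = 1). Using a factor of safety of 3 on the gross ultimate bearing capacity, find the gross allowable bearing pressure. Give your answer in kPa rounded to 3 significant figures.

q_all ≈ 448 kPa

Overburden at base level: q = 18.9 × 2.56 = 48.384 kPa.
Below the base the soil is submerged, so the ½γBN_γ term uses γ' = 19.9 − 9.81 = 10.09 kN/m³.
Surcharge term q·N_q = 48.384 × 23.2 = 1122.5 kPa; self-weight term 0.5·γ·B·N_γ·s_γ = 0.5 × 10.09 × 2.3 × 20.8 × 0.92 = 222.04 kPa.
q_ult = 1122.5 + 222.04 = 1344.6 kPa.
q_all = 1344.6 / 3 = 448.18 kPa.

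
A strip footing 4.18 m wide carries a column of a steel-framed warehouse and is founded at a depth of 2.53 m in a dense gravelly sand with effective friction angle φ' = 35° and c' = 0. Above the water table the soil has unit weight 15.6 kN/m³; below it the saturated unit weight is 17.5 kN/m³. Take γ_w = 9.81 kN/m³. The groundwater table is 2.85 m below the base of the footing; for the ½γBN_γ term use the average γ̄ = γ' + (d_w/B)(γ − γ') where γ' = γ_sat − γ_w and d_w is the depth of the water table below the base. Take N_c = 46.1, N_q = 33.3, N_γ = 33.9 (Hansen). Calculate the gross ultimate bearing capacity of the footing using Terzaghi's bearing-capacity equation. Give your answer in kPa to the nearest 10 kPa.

Overburden at base level: q = 15.6 × 2.53 = 39.468 kPa.
The water table is 2.85 m below the base (< B = 4.18 m), so the ½γBN_γ term uses γ̄ = γ' + (d_w/B)(γ − γ') = 7.69 + (2.85/4.18)(15.6 − 7.69) = 13.083 kN/m³.
Surcharge term q·N_q = 39.468 × 33.3 = 1314.3 kPa; self-weight term 0.5·γ·B·N_γ = 0.5 × 13.083 × 4.18 × 33.9 = 926.96 kPa.
q_ult = 1314.3 + 926.96 = 2241.2 kPa.

q_ult ≈ 2240 kPa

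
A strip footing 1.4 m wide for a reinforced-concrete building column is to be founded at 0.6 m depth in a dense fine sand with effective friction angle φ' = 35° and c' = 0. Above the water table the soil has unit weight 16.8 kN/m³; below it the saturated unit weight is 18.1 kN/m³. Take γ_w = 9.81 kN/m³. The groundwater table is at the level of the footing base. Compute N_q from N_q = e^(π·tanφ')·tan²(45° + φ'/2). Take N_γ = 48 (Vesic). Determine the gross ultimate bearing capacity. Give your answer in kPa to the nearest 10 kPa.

q_ult ≈ 610 kPa

tan35° = 0.7002, so N_q = e^(π×0.7002)·tan²(62.5°) = 9.023 × 3.69 = 33.3.
q = γ·D_f = 16.8 × 0.6 = 10.08 kPa.
For the ½γBN_γ term take γ' = 18.1 − 9.81 = 8.29 kN/m³ (soil below base is submerged).
q·N_q = 10.08 × 33.296 = 335.62 kPa
0.5·γ·B·N_γ = 0.5 × 8.29 × 1.4 × 48 = 278.54 kPa
q_ult = 335.62 + 278.54 = 614.17 kPa.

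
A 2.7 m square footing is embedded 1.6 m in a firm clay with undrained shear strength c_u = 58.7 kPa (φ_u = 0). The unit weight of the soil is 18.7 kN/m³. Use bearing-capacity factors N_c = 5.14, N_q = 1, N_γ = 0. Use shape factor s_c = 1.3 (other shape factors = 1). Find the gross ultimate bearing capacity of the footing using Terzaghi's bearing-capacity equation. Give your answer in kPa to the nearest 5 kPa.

Overburden at base level: q = 18.7 × 1.6 = 29.92 kPa.
Cohesion term c·N_c·s_c = 58.7 × 5.14 × 1.3 = 392.23 kPa; surcharge term q·N_q = 29.92 × 1 = 29.92 kPa.
q_ult = 392.23 + 29.92 = 422.15 kPa.

q_ult ≈ 420 kPa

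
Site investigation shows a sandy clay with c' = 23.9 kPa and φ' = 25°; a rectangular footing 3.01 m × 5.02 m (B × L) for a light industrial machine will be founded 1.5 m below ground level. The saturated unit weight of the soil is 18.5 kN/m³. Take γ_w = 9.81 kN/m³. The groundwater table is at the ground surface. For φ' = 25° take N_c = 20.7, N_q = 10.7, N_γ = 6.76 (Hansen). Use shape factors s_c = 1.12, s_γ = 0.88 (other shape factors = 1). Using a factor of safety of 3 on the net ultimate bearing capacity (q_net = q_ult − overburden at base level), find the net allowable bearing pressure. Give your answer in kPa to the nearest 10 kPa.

With the water table at the surface the whole profile is submerged: γ' = 18.5 − 9.81 = 8.69 kN/m³, so q = γ'·D_f = 13.035 kPa; the same γ' applies in the ½γBN_γ term.
q_ult = c·N_c·s_c + q·N_q + 0.5·γ·B·N_γ·s_γ
     = 23.9 × 20.7 × 1.12 + 13.035 × 10.7 + 0.5 × 8.69 × 3.01 × 6.76 × 0.88
     = 554.1 + 139.47 + 77.801 = 771.37 kPa.
q_net = 771.37 − 13.035 = 758.34 kPa.
q_all(net) = 758.34 / 3 = 252.78 kPa.

q_all(net) ≈ 250 kPa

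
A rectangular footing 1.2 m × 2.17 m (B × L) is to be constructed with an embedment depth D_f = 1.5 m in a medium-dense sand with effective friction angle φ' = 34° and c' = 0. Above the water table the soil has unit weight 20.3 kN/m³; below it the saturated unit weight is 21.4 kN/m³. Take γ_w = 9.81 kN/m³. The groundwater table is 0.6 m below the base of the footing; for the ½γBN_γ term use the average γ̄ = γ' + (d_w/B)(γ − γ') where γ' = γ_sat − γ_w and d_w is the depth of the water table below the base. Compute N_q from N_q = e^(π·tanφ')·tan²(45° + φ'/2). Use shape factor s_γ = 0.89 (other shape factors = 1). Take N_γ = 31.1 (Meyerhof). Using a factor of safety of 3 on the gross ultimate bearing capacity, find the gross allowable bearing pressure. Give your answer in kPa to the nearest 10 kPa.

N_q = e^(π·tan34°)·tan²(62°) = 29.44.
Overburden at base level: q = 20.3 × 1.5 = 30.45 kPa.
The water table is 0.6 m below the base (< B = 1.2 m), so the ½γBN_γ term uses γ̄ = γ' + (d_w/B)(γ − γ') = 11.59 + (0.6/1.2)(20.3 − 11.59) = 15.945 kN/m³.
Surcharge term q·N_q = 30.45 × 29.44 = 896.44 kPa; self-weight term 0.5·γ·B·N_γ·s_γ = 0.5 × 15.945 × 1.2 × 31.1 × 0.89 = 264.8 kPa.
q_ult = 896.44 + 264.8 = 1161.2 kPa.
q_all = 1161.2 / 3 = 387.08 kPa.

q_all ≈ 390 kPa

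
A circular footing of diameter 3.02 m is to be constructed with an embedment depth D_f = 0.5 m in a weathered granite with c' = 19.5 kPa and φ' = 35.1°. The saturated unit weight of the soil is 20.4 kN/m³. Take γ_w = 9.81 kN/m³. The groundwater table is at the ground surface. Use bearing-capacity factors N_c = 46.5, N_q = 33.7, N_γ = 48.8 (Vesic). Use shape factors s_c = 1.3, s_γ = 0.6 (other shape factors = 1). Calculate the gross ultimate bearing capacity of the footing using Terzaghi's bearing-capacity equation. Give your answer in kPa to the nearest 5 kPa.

γ' = 20.4 − 9.81 = 10.59 kN/m³ (submerged throughout). q = 10.59 × 0.5 = 5.295 kPa; the same γ' applies in the ½γBN_γ term.
c·N_c·s_c = 19.5 × 46.5 × 1.3 = 1178.8 kPa
q·N_q = 5.295 × 33.7 = 178.44 kPa
0.5·γ·B·N_γ·s_γ = 0.5 × 10.59 × 3.02 × 48.8 × 0.6 = 468.21 kPa
q_ult = 1178.8 + 178.44 + 468.21 = 1825.4 kPa.

q_ult ≈ 1825 kPa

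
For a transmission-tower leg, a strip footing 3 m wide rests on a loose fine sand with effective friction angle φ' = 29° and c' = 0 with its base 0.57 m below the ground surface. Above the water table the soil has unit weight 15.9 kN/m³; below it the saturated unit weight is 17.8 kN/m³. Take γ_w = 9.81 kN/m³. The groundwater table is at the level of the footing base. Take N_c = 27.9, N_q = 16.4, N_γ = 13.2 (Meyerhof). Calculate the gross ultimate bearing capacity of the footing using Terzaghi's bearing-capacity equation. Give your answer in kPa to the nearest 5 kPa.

q_ult ≈ 305 kPa

q = γ·D_f = 15.9 × 0.57 = 9.063 kPa.
For the ½γBN_γ term take γ' = 17.8 − 9.81 = 7.99 kN/m³ (soil below base is submerged).
q·N_q = 9.063 × 16.4 = 148.63 kPa
0.5·γ·B·N_γ = 0.5 × 7.99 × 3 × 13.2 = 158.2 kPa
q_ult = 148.63 + 158.2 = 306.84 kPa.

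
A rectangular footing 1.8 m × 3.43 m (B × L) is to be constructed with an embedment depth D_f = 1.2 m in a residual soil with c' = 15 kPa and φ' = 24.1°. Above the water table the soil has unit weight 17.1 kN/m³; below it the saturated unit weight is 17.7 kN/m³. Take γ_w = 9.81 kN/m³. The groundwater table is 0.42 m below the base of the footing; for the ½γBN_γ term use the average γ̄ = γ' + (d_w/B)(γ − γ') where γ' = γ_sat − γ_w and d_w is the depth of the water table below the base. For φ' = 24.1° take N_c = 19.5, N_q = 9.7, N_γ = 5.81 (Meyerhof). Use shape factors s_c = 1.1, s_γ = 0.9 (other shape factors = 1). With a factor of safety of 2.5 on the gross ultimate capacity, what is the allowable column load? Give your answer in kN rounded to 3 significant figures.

Effective surcharge at the founding depth q = γ·D_f = 17.1 × 1.2 = 20.52 kPa.
With d_w = 0.42 m < B, γ̄ = 7.89 + (0.42/1.8) × (17.1 − 7.89) = 10.039 kN/m³.
q_ult = c·N_c·s_c + q·N_q + 0.5·γ·B·N_γ·s_γ
     = 15 × 19.5 × 1.1 + 20.52 × 9.7 + 0.5 × 10.039 × 1.8 × 5.81 × 0.9
     = 321.75 + 199.04 + 47.245 = 568.04 kPa.
Gross allowable pressure q_all = 568.04 / 2.5 = 227.22 kPa.
Footing area = 6.174 m², so allowable column load = 227.22 × 6.174 = 1402.8 kN.

P_all ≈ 1400 kN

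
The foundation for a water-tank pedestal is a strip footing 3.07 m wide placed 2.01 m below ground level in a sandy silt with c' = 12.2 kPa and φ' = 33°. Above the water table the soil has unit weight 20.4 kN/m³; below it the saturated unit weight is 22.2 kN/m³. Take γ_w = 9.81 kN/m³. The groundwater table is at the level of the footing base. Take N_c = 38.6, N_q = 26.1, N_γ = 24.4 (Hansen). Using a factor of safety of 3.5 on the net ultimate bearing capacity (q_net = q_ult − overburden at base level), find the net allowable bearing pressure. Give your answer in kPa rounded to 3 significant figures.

Overburden at base level: q = 20.4 × 2.01 = 41.004 kPa.
Below the base the soil is submerged, so the ½γBN_γ term uses γ' = 22.2 − 9.81 = 12.39 kN/m³.
Cohesion term c·N_c = 12.2 × 38.6 = 470.92 kPa; surcharge term q·N_q = 41.004 × 26.1 = 1070.2 kPa; self-weight term 0.5·γ·B·N_γ = 0.5 × 12.39 × 3.07 × 24.4 = 464.06 kPa.
q_ult = 470.92 + 1070.2 + 464.06 = 2005.2 kPa.
q_net = 2005.2 − 41.004 = 1964.2 kPa.
q_all(net) = 1964.2 / 3.5 = 561.19 kPa.

q_all(net) ≈ 561 kPa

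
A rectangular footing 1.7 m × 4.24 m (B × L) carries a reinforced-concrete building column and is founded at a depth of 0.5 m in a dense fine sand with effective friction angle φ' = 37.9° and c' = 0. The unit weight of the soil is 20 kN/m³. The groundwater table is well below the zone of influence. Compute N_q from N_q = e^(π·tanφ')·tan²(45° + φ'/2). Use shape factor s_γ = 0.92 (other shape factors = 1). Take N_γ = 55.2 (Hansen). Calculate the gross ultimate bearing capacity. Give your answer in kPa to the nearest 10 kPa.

q_ult ≈ 1350 kPa

tan37.9° = 0.7785, so N_q = e^(π×0.7785)·tan²(63.95°) = 11.538 × 4.185 = 48.29.
Effective surcharge at the founding depth q = γ·D_f = 20 × 0.5 = 10 kPa.
q_ult = q·N_q + 0.5·γ·B·N_γ·s_γ
     = 10 × 48.289 + 0.5 × 20 × 1.7 × 55.2 × 0.92
     = 482.89 + 863.33 = 1346.2 kPa.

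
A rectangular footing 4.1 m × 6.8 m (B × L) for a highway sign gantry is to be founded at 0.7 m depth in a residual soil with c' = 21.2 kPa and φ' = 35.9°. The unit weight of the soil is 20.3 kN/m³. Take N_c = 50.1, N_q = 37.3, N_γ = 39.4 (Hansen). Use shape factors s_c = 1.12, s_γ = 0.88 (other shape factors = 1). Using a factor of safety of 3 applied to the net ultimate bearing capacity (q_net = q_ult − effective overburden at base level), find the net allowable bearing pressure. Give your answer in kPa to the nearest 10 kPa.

Overburden at base level: q = 20.3 × 0.7 = 14.21 kPa.
Cohesion term c·N_c·s_c = 21.2 × 50.1 × 1.12 = 1189.6 kPa; surcharge term q·N_q = 14.21 × 37.3 = 530.03 kPa; self-weight term 0.5·γ·B·N_γ·s_γ = 0.5 × 20.3 × 4.1 × 39.4 × 0.88 = 1442.9 kPa.
q_ult = 1189.6 + 530.03 + 1442.9 = 3162.5 kPa.
Net ultimate: q_net = 3162.5 − 14.21 = 3148.3 kPa.
q_all(net) = 3148.3 / 3 = 1049.4 kPa.

q_all(net) ≈ 1050 kPa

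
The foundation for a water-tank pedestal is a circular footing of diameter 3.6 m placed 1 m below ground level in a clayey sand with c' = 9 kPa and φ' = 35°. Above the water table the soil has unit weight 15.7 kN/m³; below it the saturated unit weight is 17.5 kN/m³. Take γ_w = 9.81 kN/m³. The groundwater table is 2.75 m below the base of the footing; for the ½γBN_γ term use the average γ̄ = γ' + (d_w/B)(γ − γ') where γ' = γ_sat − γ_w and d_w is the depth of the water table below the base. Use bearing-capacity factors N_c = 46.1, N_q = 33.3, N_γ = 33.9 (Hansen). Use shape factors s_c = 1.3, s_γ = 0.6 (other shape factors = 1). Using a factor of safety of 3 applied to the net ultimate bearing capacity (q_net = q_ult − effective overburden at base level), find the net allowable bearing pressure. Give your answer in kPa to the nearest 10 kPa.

q_all(net) ≈ 520 kPa

q = γ·D_f = 15.7 × 1 = 15.7 kPa.
γ' = 7.69 kN/m³; averaging over the depth B below the base, γ̄ = γ' + (d_w/B)(γ − γ') = 13.809 kN/m³.
c·N_c·s_c = 9 × 46.1 × 1.3 = 539.37 kPa
q·N_q = 15.7 × 33.3 = 522.81 kPa
0.5·γ·B·N_γ·s_γ = 0.5 × 13.809 × 3.6 × 33.9 × 0.6 = 505.57 kPa
q_ult = 539.37 + 522.81 + 505.57 = 1567.7 kPa.
Net ultimate: q_net = 1567.7 − 15.7 = 1552 kPa.
q_all(net) = 1552 / 3 = 517.35 kPa.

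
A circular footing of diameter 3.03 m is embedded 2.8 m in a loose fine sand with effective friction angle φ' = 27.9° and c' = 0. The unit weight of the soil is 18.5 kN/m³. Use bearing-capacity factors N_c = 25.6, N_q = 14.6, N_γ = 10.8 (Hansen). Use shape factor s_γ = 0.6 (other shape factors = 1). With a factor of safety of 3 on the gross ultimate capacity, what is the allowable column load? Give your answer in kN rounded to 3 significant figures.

P_all ≈ 2250 kN

q = γ·D_f = 18.5 × 2.8 = 51.8 kPa.
q·N_q = 51.8 × 14.6 = 756.28 kPa
0.5·γ·B·N_γ·s_γ = 0.5 × 18.5 × 3.03 × 10.8 × 0.6 = 181.62 kPa
q_ult = 756.28 + 181.62 = 937.9 kPa.
Gross allowable pressure q_all = 937.9 / 3 = 312.63 kPa.
Footing area = 7.2107 m², so allowable column load = 312.63 × 7.2107 = 2254.3 kN.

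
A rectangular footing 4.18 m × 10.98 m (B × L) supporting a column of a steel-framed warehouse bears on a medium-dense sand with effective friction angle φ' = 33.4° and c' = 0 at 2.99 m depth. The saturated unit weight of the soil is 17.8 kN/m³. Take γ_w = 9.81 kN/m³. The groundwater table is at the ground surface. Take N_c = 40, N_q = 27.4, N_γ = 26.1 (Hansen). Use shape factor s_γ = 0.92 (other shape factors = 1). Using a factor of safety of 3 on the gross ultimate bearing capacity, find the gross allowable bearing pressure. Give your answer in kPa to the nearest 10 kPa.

With the water table at the surface the whole profile is submerged: γ' = 17.8 − 9.81 = 7.99 kN/m³, so q = γ'·D_f = 23.89 kPa; the same γ' applies in the ½γBN_γ term.
q_ult = q·N_q + 0.5·γ·B·N_γ·s_γ
     = 23.89 × 27.4 + 0.5 × 7.99 × 4.18 × 26.1 × 0.92
     = 654.59 + 400.98 = 1055.6 kPa.
q_all = 1055.6 / 3 = 351.86 kPa.

q_all ≈ 350 kPa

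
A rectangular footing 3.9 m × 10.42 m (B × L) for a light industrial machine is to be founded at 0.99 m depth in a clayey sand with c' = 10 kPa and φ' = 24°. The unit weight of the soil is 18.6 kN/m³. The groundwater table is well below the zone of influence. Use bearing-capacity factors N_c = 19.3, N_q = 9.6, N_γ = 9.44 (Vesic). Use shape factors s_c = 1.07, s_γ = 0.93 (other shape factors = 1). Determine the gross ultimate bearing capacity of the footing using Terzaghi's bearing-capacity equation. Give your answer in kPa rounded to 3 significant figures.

q_ult ≈ 702 kPa

Overburden at base level: q = 18.6 × 0.99 = 18.414 kPa.
Cohesion term c·N_c·s_c = 10 × 19.3 × 1.07 = 206.51 kPa; surcharge term q·N_q = 18.414 × 9.6 = 176.77 kPa; self-weight term 0.5·γ·B·N_γ·s_γ = 0.5 × 18.6 × 3.9 × 9.44 × 0.93 = 318.42 kPa.
q_ult = 206.51 + 176.77 + 318.42 = 701.71 kPa.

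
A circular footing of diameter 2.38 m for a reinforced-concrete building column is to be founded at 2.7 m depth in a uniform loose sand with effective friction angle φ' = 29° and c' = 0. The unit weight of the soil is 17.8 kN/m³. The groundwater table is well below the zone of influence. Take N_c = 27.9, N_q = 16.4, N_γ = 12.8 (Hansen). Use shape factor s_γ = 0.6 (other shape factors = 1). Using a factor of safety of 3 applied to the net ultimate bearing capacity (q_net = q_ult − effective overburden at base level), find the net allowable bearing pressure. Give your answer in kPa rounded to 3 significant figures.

Effective surcharge at the founding depth q = γ·D_f = 17.8 × 2.7 = 48.06 kPa.
q_ult = q·N_q + 0.5·γ·B·N_γ·s_γ
     = 48.06 × 16.4 + 0.5 × 17.8 × 2.38 × 12.8 × 0.6
     = 788.18 + 162.68 = 950.86 kPa.
Net ultimate: q_net = 950.86 − 48.06 = 902.8 kPa.
q_all(net) = 902.8 / 3 = 300.93 kPa.

q_all(net) ≈ 301 kPa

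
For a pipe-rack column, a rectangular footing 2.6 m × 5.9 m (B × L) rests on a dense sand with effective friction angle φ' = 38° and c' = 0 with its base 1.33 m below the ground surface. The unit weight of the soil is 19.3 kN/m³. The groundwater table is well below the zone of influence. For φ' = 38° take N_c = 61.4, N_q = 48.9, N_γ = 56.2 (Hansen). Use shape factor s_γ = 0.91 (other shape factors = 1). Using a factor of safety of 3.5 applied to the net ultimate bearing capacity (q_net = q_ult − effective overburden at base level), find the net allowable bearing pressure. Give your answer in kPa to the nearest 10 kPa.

Effective surcharge at the founding depth q = γ·D_f = 19.3 × 1.33 = 25.669 kPa.
q_ult = q·N_q + 0.5·γ·B·N_γ·s_γ
     = 25.669 × 48.9 + 0.5 × 19.3 × 2.6 × 56.2 × 0.91
     = 1255.2 + 1283.2 = 2538.4 kPa.
Net ultimate: q_net = 2538.4 − 25.669 = 2512.7 kPa.
q_all(net) = 2512.7 / 3.5 = 717.91 kPa.

q_all(net) ≈ 720 kPa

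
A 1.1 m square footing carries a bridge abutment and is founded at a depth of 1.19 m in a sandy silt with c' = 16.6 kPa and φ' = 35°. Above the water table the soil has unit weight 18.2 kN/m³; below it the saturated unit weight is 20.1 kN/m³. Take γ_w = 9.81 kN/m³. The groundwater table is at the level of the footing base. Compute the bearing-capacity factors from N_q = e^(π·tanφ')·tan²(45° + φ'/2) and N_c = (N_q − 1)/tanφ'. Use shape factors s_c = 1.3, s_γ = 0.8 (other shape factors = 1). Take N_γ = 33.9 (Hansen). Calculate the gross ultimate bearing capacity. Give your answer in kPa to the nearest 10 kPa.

tan35° = 0.7002, so N_q = e^(π×0.7002)·tan²(62.5°) = 9.023 × 3.69 = 33.3.
N_c = (33.3 − 1)/tan35° = 46.12.
q = γ·D_f = 18.2 × 1.19 = 21.658 kPa.
For the ½γBN_γ term take γ' = 20.1 − 9.81 = 10.29 kN/m³ (soil below base is submerged).
c·N_c·s_c = 16.6 × 46.124 × 1.3 = 995.35 kPa
q·N_q = 21.658 × 33.296 = 721.13 kPa
0.5·γ·B·N_γ·s_γ = 0.5 × 10.29 × 1.1 × 33.9 × 0.8 = 153.49 kPa
q_ult = 995.35 + 721.13 + 153.49 = 1870 kPa.

q_ult ≈ 1870 kPa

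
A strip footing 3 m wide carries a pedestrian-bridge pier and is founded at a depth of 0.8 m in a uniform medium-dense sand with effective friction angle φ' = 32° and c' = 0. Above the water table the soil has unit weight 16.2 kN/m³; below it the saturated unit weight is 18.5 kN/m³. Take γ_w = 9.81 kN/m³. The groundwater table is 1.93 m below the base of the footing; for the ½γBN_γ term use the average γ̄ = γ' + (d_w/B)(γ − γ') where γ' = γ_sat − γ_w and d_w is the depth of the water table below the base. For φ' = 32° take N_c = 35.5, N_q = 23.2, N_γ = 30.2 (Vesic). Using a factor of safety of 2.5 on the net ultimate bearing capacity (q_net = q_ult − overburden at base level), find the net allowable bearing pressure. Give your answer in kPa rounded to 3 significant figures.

q_all(net) ≈ 360 kPa

q = γ·D_f = 16.2 × 0.8 = 12.96 kPa.
γ' = 8.69 kN/m³; averaging over the depth B below the base, γ̄ = γ' + (d_w/B)(γ − γ') = 13.521 kN/m³.
q·N_q = 12.96 × 23.2 = 300.67 kPa
0.5·γ·B·N_γ = 0.5 × 13.521 × 3 × 30.2 = 612.52 kPa
q_ult = 300.67 + 612.52 = 913.19 kPa.
q_net = 913.19 − 12.96 = 900.23 kPa.
q_all(net) = 900.23 / 2.5 = 360.09 kPa.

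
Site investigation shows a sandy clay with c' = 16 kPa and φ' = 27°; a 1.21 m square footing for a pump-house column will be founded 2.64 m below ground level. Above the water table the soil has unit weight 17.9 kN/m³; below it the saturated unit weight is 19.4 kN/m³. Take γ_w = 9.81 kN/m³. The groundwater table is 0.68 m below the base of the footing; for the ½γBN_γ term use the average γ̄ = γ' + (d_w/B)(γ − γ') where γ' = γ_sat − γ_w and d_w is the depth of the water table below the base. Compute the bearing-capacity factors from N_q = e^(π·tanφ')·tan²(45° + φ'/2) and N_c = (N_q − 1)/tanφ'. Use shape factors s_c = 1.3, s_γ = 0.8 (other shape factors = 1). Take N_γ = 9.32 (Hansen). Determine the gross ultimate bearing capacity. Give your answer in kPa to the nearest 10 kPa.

q_ult ≈ 1190 kPa

tan27° = 0.5095, so N_q = e^(π×0.5095)·tan²(58.5°) = 4.957 × 2.663 = 13.2.
N_c = (13.2 − 1)/tan27° = 23.94.
Effective surcharge at the founding depth q = γ·D_f = 17.9 × 2.64 = 47.256 kPa.
With d_w = 0.68 m < B, γ̄ = 9.59 + (0.68/1.21) × (17.9 − 9.59) = 14.26 kN/m³.
q_ult = c·N_c·s_c + q·N_q + 0.5·γ·B·N_γ·s_γ
     = 16 × 23.942 × 1.3 + 47.256 × 13.199 + 0.5 × 14.26 × 1.21 × 9.32 × 0.8
     = 498 + 623.74 + 64.326 = 1186.1 kPa.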